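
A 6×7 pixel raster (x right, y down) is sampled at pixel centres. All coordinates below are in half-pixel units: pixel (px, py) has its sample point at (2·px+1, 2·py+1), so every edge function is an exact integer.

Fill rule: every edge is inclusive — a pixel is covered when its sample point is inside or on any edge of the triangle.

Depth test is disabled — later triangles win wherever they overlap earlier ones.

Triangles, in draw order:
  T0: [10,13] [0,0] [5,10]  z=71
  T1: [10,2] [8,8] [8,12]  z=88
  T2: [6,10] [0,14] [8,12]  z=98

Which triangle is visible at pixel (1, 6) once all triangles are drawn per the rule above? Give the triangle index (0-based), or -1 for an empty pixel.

T0:
  2·area = 35  (B↔C swapped to make it positive)
  edge (10, 13)→(5, 10): d=(-5,-3) inclusive
  edge (5, 10)→(0, 0): d=(-5,-10) inclusive
  edge (0, 0)→(10, 13): d=(10,13) inclusive
    (1,2)@(3, 5): e=[19,5,11] → █
    (2,2)@(5, 5): e=[25,25,-15] → ·
    (1,3)@(3, 7): e=[9,-5,31] → ·
    (2,3)@(5, 7): e=[15,15,5] → █
    (3,3)@(7, 7): e=[21,35,-21] → ·
    (2,4)@(5, 9): e=[5,5,25] → █
    (3,4)@(7, 9): e=[11,25,-1] → ·
    (2,5)@(5, 11): e=[-5,-5,45] → ·
    (3,5)@(7, 11): e=[1,15,19] → █
    (4,5)@(9, 11): e=[7,35,-7] → ·
    (3,6)@(7, 13): e=[-9,5,39] → ·
  covered (4 px):
    · · · · · ·
    · · · · · ·
    · █ · · · ·
    · · █ · · ·
    · · █ · · ·
    · · · █ · ·
    · · · · · ·
T1:
  2·area = 8  (B↔C swapped to make it positive)
  edge (10, 2)→(8, 12): d=(-2,10) inclusive
  edge (8, 12)→(8, 8): d=(0,-4) inclusive
  edge (8, 8)→(10, 2): d=(2,-6) inclusive
    (4,2)@(9, 5): e=[4,4,0] → █  [on edge]
    (5,2)@(11, 5): e=[-16,12,12] → ·
    (4,3)@(9, 7): e=[0,4,4] → █  [on edge]
    (5,3)@(11, 7): e=[-20,12,16] → ·
    (4,4)@(9, 9): e=[-4,4,8] → ·
    (3,5)@(7, 11): e=[12,-4,0] → ·  [on edge]
  covered (2 px):
    · · · · · ·
    · · · · · ·
    · · · · █ ·
    · · · · █ ·
    · · · · · ·
    · · · · · ·
    · · · · · ·
T2:
  2·area = 20  (B↔C swapped to make it positive)
  edge (6, 10)→(8, 12): d=(2,2) inclusive
  edge (8, 12)→(0, 14): d=(-8,2) inclusive
  edge (0, 14)→(6, 10): d=(6,-4) inclusive
    (0,2)@(1, 5): e=[0,70,-50] → ·  [on edge]
    (1,3)@(3, 7): e=[0,50,-30] → ·  [on edge]
    (2,4)@(5, 9): e=[0,30,-10] → ·  [on edge]
    (2,5)@(5, 11): e=[4,14,2] → █
    (3,5)@(7, 11): e=[0,10,10] → █  [on edge]
    (4,5)@(9, 11): e=[-4,6,18] → ·
    (1,6)@(3, 13): e=[12,2,6] → █
    (2,6)@(5, 13): e=[8,-2,14] → ·
    (3,6)@(7, 13): e=[4,-6,22] → ·
    (4,6)@(9, 13): e=[0,-10,30] → ·  [on edge]
  covered (3 px):
    · · · · · ·
    · · · · · ·
    · · · · · ·
    · · · · · ·
    · · · · · ·
    · · █ █ · ·
    · █ · · · ·

Z-buffer (winner per pixel, '.' = empty):
  . . . . . .
  . . . . . .
  . 0 . . 1 .
  . . 0 . 1 .
  . . 0 . . .
  . . 2 2 . .
  . 2 . . . .

Answer: 2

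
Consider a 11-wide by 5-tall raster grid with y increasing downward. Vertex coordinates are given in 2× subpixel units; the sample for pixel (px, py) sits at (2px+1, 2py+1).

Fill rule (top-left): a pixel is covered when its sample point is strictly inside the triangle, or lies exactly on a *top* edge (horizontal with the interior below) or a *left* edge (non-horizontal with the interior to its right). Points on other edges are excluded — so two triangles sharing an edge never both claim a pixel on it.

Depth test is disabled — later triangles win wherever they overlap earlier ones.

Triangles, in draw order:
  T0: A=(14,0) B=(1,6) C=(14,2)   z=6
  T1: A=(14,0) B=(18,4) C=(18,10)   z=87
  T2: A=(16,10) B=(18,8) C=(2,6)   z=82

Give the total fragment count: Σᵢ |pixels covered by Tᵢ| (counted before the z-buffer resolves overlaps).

T0:
  2·area = 26  (B↔C swapped to make it positive)
  edge (14, 0)→(14, 2): d=(0,2) right/bottom  bias=-1
  edge (14, 2)→(1, 6): d=(-13,4) right/bottom  bias=-1
  edge (1, 6)→(14, 0): d=(13,-6) top-left  bias=+0
    (6,0)@(13, 1): e=[2,17,7] → █
    (7,0)@(15, 1): e=[-2,9,19] → ·
    (4,1)@(9, 3): e=[10,7,9] → █
    (5,1)@(11, 3): e=[6,-1,21] → ·
    (6,1)@(13, 3): e=[2,-9,33] → ·
    (4,2)@(9, 5): e=[10,-19,35] → ·
  covered (2 px):
    · · · · · · █ · · · ·
    · · · · █ · · · · · ·
    · · · · · · · · · · ·
    · · · · · · · · · · ·
    · · · · · · · · · · ·
T1:
  2·area = 24
  edge (14, 0)→(18, 4): d=(4,4) right/bottom  bias=-1
  edge (18, 4)→(18, 10): d=(0,6) right/bottom  bias=-1
  edge (18, 10)→(14, 0): d=(-4,-10) top-left  bias=+0
    (7,0)@(15, 1): e=[0,18,6] → ·  [on edge]
    (8,1)@(17, 3): e=[0,6,18] → ·  [on edge]
    (8,2)@(17, 5): e=[8,6,10] → █
    (9,2)@(19, 5): e=[0,-6,30] → ·  [on edge]
    (8,3)@(17, 7): e=[16,6,2] → █
    (9,3)@(19, 7): e=[8,-6,22] → ·
    (10,3)@(21, 7): e=[0,-18,42] → ·  [on edge]
    (8,4)@(17, 9): e=[24,6,-6] → ·
  covered (2 px):
    · · · · · · · · · · ·
    · · · · · · · · · · ·
    · · · · · · · · █ · ·
    · · · · · · · · █ · ·
    · · · · · · · · · · ·
T2:
  2·area = 36  (B↔C swapped to make it positive)
  edge (16, 10)→(2, 6): d=(-14,-4) top-left  bias=+0
  edge (2, 6)→(18, 8): d=(16,2) right/bottom  bias=-1
  edge (18, 8)→(16, 10): d=(-2,2) right/bottom  bias=-1
    (10,2)@(21, 5): e=[90,-54,0] → ·  [on edge]
    (3,3)@(7, 7): e=[6,6,24] → █
    (4,3)@(9, 7): e=[14,2,20] → █
    (5,3)@(11, 7): e=[22,-2,16] → ·
    (9,3)@(19, 7): e=[54,-18,0] → ·  [on edge]
    (3,4)@(7, 9): e=[-22,38,20] → ·
    (4,4)@(9, 9): e=[-14,34,16] → ·
    (6,4)@(13, 9): e=[2,26,8] → █
    (7,4)@(15, 9): e=[10,22,4] → █
    (8,4)@(17, 9): e=[18,18,0] → ·  [on edge]
  covered (4 px):
    · · · · · · · · · · ·
    · · · · · · · · · · ·
    · · · · · · · · · · ·
    · · · █ █ · · · · · ·
    · · · · · · █ █ · · ·

Answer: 8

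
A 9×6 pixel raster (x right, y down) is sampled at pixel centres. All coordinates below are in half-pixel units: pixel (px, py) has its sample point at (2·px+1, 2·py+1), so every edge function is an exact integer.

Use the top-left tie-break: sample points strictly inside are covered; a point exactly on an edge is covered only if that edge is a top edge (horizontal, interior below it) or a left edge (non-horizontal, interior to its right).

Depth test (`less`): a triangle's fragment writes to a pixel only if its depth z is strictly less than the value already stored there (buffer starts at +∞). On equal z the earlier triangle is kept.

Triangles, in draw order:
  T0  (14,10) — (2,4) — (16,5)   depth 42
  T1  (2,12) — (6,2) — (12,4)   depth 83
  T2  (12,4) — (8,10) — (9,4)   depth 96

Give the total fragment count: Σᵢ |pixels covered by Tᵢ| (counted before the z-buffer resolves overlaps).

T0:
  2·area = 72
  edge (14, 10)→(2, 4): d=(-12,-6) top-left  bias=+0
  edge (2, 4)→(16, 5): d=(14,1) right/bottom  bias=-1
  edge (16, 5)→(14, 10): d=(-2,5) right/bottom  bias=-1
    (2,2)@(5, 5): e=[6,11,55] → █
    (3,2)@(7, 5): e=[18,9,45] → █
    (4,2)@(9, 5): e=[30,7,35] → █
    (5,2)@(11, 5): e=[42,5,25] → █
    (6,2)@(13, 5): e=[54,3,15] → █
    (7,2)@(15, 5): e=[66,1,5] → █
    (8,2)@(17, 5): e=[78,-1,-5] → ·
    (2,3)@(5, 7): e=[-18,39,51] → ·
    (3,3)@(7, 7): e=[-6,37,41] → ·
    (4,3)@(9, 7): e=[6,35,31] → █
    (8,3)@(17, 7): e=[54,27,-9] → ·
    (4,4)@(9, 9): e=[-18,63,27] → ·
  covered (11 px):
    · · · · · · · · ·
    · · · · · · · · ·
    · · █ █ █ █ █ █ ·
    · · · · █ █ █ █ ·
    · · · · · · █ · ·
    · · · · · · · · ·
T1:
  2·area = 68
  edge (2, 12)→(6, 2): d=(4,-10) top-left  bias=+0
  edge (6, 2)→(12, 4): d=(6,2) right/bottom  bias=-1
  edge (12, 4)→(2, 12): d=(-10,8) right/bottom  bias=-1
    (1,0)@(3, 1): e=[-34,0,102] → ·  [on edge]
    (3,1)@(7, 3): e=[14,4,50] → █
    (4,1)@(9, 3): e=[34,0,34] → ·  [on edge]
    (2,2)@(5, 5): e=[2,20,46] → █
    (4,2)@(9, 5): e=[42,12,14] → █
    (5,2)@(11, 5): e=[62,8,-2] → ·
    (7,2)@(15, 5): e=[102,0,-34] → ·  [on edge]
    (2,3)@(5, 7): e=[10,32,26] → █
    (4,3)@(9, 7): e=[50,24,-6] → ·
    (2,4)@(5, 9): e=[18,44,6] → █
    (3,4)@(7, 9): e=[38,40,-10] → ·
    (1,5)@(3, 11): e=[6,60,2] → █
  covered (8 px):
    · · · · · · · · ·
    · · · █ · · · · ·
    · · █ █ █ · · · ·
    · · █ █ · · · · ·
    · · █ · · · · · ·
    · █ · · · · · · ·
T2:
  2·area = 18
  edge (12, 4)→(8, 10): d=(-4,6) right/bottom  bias=-1
  edge (8, 10)→(9, 4): d=(1,-6) top-left  bias=+0
  edge (9, 4)→(12, 4): d=(3,0) top-left  bias=+0
    (4,2)@(9, 5): e=[14,1,3] → █
    (5,2)@(11, 5): e=[2,13,3] → █
    (6,2)@(13, 5): e=[-10,25,3] → ·
    (4,3)@(9, 7): e=[6,3,9] → █
    (5,3)@(11, 7): e=[-6,15,9] → ·
    (4,4)@(9, 9): e=[-2,5,15] → ·
  covered (3 px):
    · · · · · · · · ·
    · · · · · · · · ·
    · · · · █ █ · · ·
    · · · · █ · · · ·
    · · · · · · · · ·
    · · · · · · · · ·

Result: 22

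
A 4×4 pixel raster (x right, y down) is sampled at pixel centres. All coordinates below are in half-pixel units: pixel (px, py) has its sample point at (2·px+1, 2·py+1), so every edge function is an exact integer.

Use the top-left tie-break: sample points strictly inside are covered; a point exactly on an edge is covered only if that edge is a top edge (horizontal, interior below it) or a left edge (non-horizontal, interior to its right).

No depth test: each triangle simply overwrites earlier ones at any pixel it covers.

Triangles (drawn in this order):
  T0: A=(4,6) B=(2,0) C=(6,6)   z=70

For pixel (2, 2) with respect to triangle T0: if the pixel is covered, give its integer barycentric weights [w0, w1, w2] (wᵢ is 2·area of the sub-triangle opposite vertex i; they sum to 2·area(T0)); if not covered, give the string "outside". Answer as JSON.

T0:
  2·area = 12
  edge (4, 6)→(2, 0): d=(-2,-6) top-left  bias=+0
  edge (2, 0)→(6, 6): d=(4,6) right/bottom  bias=-1
  edge (6, 6)→(4, 6): d=(-2,0) right/bottom  bias=-1
    (1,1)@(3, 3): e=[0,6,6] → #  [on edge]
    (2,1)@(5, 3): e=[12,-6,6] → ·
    (1,2)@(3, 5): e=[-4,14,2] → ·
    (2,2)@(5, 5): e=[8,2,2] → #
    (3,2)@(7, 5): e=[20,-10,2] → ·
    (2,3)@(5, 7): e=[4,10,-2] → ·
  covered (2 px):
    · · · ·
    · # · ·
    · · # ·
    · · · ·

Result: [2,2,8]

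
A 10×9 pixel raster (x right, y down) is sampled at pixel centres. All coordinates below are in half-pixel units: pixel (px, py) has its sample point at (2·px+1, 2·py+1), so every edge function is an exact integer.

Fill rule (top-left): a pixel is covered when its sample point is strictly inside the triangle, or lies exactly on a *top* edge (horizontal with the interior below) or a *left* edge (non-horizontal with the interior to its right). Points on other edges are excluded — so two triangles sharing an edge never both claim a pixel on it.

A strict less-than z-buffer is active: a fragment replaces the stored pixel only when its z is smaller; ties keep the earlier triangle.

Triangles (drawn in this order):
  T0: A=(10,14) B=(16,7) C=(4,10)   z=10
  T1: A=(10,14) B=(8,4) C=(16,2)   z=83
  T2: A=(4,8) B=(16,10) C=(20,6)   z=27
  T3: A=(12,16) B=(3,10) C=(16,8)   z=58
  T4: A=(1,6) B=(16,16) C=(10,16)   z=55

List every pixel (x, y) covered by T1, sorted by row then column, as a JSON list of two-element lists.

T0:
  2·area = 66  (B↔C swapped to make it positive)
  edge (10, 14)→(4, 10): d=(-6,-4) top-left  bias=+0
  edge (4, 10)→(16, 7): d=(12,-3) top-left  bias=+0
  edge (16, 7)→(10, 14): d=(-6,7) right/bottom  bias=-1
    (4,4)@(9, 9): e=[26,3,37] → X
    (5,4)@(11, 9): e=[34,9,23] → X
    (6,4)@(13, 9): e=[42,15,9] → X
    (7,4)@(15, 9): e=[50,21,-5] → .
    (3,5)@(7, 11): e=[6,21,39] → X
    (6,5)@(13, 11): e=[30,39,-3] → .
    (3,6)@(7, 13): e=[-6,45,27] → .
    (4,6)@(9, 13): e=[2,51,13] → X
    (5,6)@(11, 13): e=[10,57,-1] → .
    (4,7)@(9, 15): e=[-10,75,1] → .
  covered (7 px):
    . . . . . . . . . .
    . . . . . . . . . .
    . . . . . . . . . .
    . . . . . . . . . .
    . . . . X X X . . .
    . . . X X X . . . .
    . . . . X . . . . .
    . . . . . . . . . .
    . . . . . . . . . .
T1:
  2·area = 84
  edge (10, 14)→(8, 4): d=(-2,-10) top-left  bias=+0
  edge (8, 4)→(16, 2): d=(8,-2) top-left  bias=+0
  edge (16, 2)→(10, 14): d=(-6,12) right/bottom  bias=-1
    (6,1)@(13, 3): e=[52,2,30] → X
    (7,1)@(15, 3): e=[72,6,6] → X
    (8,1)@(17, 3): e=[92,10,-18] → .
    (4,2)@(9, 5): e=[8,10,66] → X
    (5,2)@(11, 5): e=[28,14,42] → X
    (7,2)@(15, 5): e=[68,22,-6] → .
    (4,3)@(9, 7): e=[4,26,54] → X
    (7,3)@(15, 7): e=[64,38,-18] → .
    (4,4)@(9, 9): e=[0,42,42] → X  [on edge]
    (6,4)@(13, 9): e=[40,50,-6] → .
    (4,5)@(9, 11): e=[-4,58,30] → .
    (5,5)@(11, 11): e=[16,62,6] → X
  covered (11 px):
    . . . . . . . . . .
    . . . . . . X X . .
    . . . . X X X . . .
    . . . . X X X . . .
    . . . . X X . . . .
    . . . . . X . . . .
    . . . . . . . . . .
    . . . . . . . . . .
    . . . . . . . . . .
T2:
  2·area = 56  (B↔C swapped to make it positive)
  edge (4, 8)→(20, 6): d=(16,-2) top-left  bias=+0
  edge (20, 6)→(16, 10): d=(-4,4) right/bottom  bias=-1
  edge (16, 10)→(4, 8): d=(-12,-2) top-left  bias=+0
    (6,3)@(13, 7): e=[2,24,30] → X
    (7,3)@(15, 7): e=[6,16,34] → X
    (8,3)@(17, 7): e=[10,8,38] → X
    (9,3)@(19, 7): e=[14,0,42] → .  [on edge]
    (5,4)@(11, 9): e=[30,24,2] → X
    (8,4)@(17, 9): e=[42,0,14] → .  [on edge]
    (5,5)@(11, 11): e=[62,16,-22] → .
    (6,5)@(13, 11): e=[66,8,-18] → .
    (7,5)@(15, 11): e=[70,0,-14] → .  [on edge]
    (6,6)@(13, 13): e=[98,0,-42] → .  [on edge]
    (5,7)@(11, 15): e=[126,0,-70] → .  [on edge]
    (4,8)@(9, 17): e=[154,0,-98] → .  [on edge]
  covered (6 px):
    . . . . . . . . . .
    . . . . . . . . . .
    . . . . . . . . . .
    . . . . . . X X X .
    . . . . . X X X . .
    . . . . . . . . . .
    . . . . . . . . . .
    . . . . . . . . . .
    . . . . . . . . . .
T3:
  2·area = 96
  edge (12, 16)→(3, 10): d=(-9,-6) top-left  bias=+0
  edge (3, 10)→(16, 8): d=(13,-2) top-left  bias=+0
  edge (16, 8)→(12, 16): d=(-4,8) right/bottom  bias=-1
    (5,4)@(11, 9): e=[57,3,36] → X
    (6,4)@(13, 9): e=[69,7,20] → X
    (7,4)@(15, 9): e=[81,11,4] → X
    (8,4)@(17, 9): e=[93,15,-12] → .
    (2,5)@(5, 11): e=[3,17,76] → X
    (3,5)@(7, 11): e=[15,21,60] → X
    (4,5)@(9, 11): e=[27,25,44] → X
    (7,5)@(15, 11): e=[63,37,-4] → .
    (2,6)@(5, 13): e=[-15,43,68] → .
    (3,6)@(7, 13): e=[-3,47,52] → .
    (4,6)@(9, 13): e=[9,51,36] → X
    (7,6)@(15, 13): e=[45,63,-12] → .
  covered (12 px):
    . . . . . . . . . .
    . . . . . . . . . .
    . . . . . . . . . .
    . . . . . . . . . .
    . . . . . X X X . .
    . . X X X X X . . .
    . . . . X X X . . .
    . . . . . X . . . .
    . . . . . . . . . .
T4:
  2·area = 60
  edge (1, 6)→(16, 16): d=(15,10) right/bottom  bias=-1
  edge (16, 16)→(10, 16): d=(-6,0) right/bottom  bias=-1
  edge (10, 16)→(1, 6): d=(-9,-10) top-left  bias=+0
    (2,4)@(5, 9): e=[5,42,13] → X
    (3,4)@(7, 9): e=[-15,42,33] → .
    (2,5)@(5, 11): e=[35,30,-5] → .
    (3,5)@(7, 11): e=[15,30,15] → X
    (4,5)@(9, 11): e=[-5,30,35] → .
    (3,6)@(7, 13): e=[45,18,-3] → .
    (4,6)@(9, 13): e=[25,18,17] → X
    (5,6)@(11, 13): e=[5,18,37] → X
    (6,6)@(13, 13): e=[-15,18,57] → .
    (4,7)@(9, 15): e=[55,6,-1] → .
    (5,7)@(11, 15): e=[35,6,19] → X
    (6,7)@(13, 15): e=[15,6,39] → X
  covered (6 px):
    . . . . . . . . . .
    . . . . . . . . . .
    . . . . . . . . . .
    . . . . . . . . . .
    . . X . . . . . . .
    . . . X . . . . . .
    . . . . X X . . . .
    . . . . . X X . . .
    . . . . . . . . . .

Answer: [[6,1],[7,1],[4,2],[5,2],[6,2],[4,3],[5,3],[6,3],[4,4],[5,4],[5,5]]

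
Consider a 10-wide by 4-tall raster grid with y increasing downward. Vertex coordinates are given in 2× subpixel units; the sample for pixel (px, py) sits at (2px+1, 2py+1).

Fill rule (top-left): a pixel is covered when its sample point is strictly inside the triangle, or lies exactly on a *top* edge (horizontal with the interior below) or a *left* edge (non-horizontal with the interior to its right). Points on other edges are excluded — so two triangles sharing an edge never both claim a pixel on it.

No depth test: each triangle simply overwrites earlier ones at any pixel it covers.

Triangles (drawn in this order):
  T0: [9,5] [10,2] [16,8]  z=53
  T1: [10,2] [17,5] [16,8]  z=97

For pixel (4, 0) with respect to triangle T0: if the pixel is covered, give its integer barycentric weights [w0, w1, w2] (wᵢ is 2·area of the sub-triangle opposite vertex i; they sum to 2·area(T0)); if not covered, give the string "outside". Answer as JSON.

T0:
  2·area = 24
  edge (9, 5)→(10, 2): d=(1,-3) top-left  bias=+0
  edge (10, 2)→(16, 8): d=(6,6) right/bottom  bias=-1
  edge (16, 8)→(9, 5): d=(-7,-3) top-left  bias=+0
    (4,0)@(9, 1): e=[-4,0,28] → ·  [on edge]
    (5,1)@(11, 3): e=[4,0,20] → ·  [on edge]
    (4,2)@(9, 5): e=[0,24,0] → █  [on edge]
    (5,2)@(11, 5): e=[6,12,6] → █
    (6,2)@(13, 5): e=[12,0,12] → ·  [on edge]
    (4,3)@(9, 7): e=[2,36,-14] → ·
    (5,3)@(11, 7): e=[8,24,-8] → ·
    (7,3)@(15, 7): e=[20,0,4] → ·  [on edge]
  covered (2 px):
    · · · · · · · · · ·
    · · · · · · · · · ·
    · · · · █ █ · · · ·
    · · · · · · · · · ·
T1:
  2·area = 24
  edge (10, 2)→(17, 5): d=(7,3) right/bottom  bias=-1
  edge (17, 5)→(16, 8): d=(-1,3) right/bottom  bias=-1
  edge (16, 8)→(10, 2): d=(-6,-6) top-left  bias=+0
    (4,0)@(9, 1): e=[-4,28,0] → ·  [on edge]
    (5,1)@(11, 3): e=[4,20,0] → █  [on edge]
    (6,1)@(13, 3): e=[-2,14,12] → ·
    (5,2)@(11, 5): e=[18,18,-12] → ·
    (6,2)@(13, 5): e=[12,12,0] → █  [on edge]
    (7,2)@(15, 5): e=[6,6,12] → █
    (8,2)@(17, 5): e=[0,0,24] → ·  [on edge]
    (6,3)@(13, 7): e=[26,10,-12] → ·
    (7,3)@(15, 7): e=[20,4,0] → █  [on edge]
    (8,3)@(17, 7): e=[14,-2,12] → ·
  covered (4 px):
    · · · · · · · · · ·
    · · · · · █ · · · ·
    · · · · · · █ █ · ·
    · · · · · · · █ · ·

Answer: "outside"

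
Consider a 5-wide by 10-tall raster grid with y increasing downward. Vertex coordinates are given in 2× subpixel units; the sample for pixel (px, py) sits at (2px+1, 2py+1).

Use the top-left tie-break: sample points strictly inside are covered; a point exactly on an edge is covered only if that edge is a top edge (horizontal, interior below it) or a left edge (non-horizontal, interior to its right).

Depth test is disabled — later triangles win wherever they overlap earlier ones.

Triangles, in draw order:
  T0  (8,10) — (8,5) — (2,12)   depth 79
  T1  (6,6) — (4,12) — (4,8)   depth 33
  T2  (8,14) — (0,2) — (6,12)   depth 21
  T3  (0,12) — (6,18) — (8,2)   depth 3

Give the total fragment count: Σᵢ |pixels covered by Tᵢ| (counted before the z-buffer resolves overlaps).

T0:
  2·area = 30  (B↔C swapped to make it positive)
  edge (8, 10)→(2, 12): d=(-6,2) right/bottom  bias=-1
  edge (2, 12)→(8, 5): d=(6,-7) top-left  bias=+0
  edge (8, 5)→(8, 10): d=(0,5) right/bottom  bias=-1
    (3,3)@(7, 7): e=[20,5,5] → X
    (4,3)@(9, 7): e=[16,19,-5] → .
    (2,4)@(5, 9): e=[12,3,15] → X
    (4,4)@(9, 9): e=[4,31,-5] → .
    (1,5)@(3, 11): e=[4,1,25] → X
    (2,5)@(5, 11): e=[0,15,15] → .  [on edge]
    (3,5)@(7, 11): e=[-4,29,5] → .
    (1,6)@(3, 13): e=[-8,13,25] → .
  covered (4 px):
    . . . . .
    . . . . .
    . . . . .
    . . . X .
    . . X X .
    . X . . .
    . . . . .
    . . . . .
    . . . . .
    . . . . .
T1:
  2·area = 8
  edge (6, 6)→(4, 12): d=(-2,6) right/bottom  bias=-1
  edge (4, 12)→(4, 8): d=(0,-4) top-left  bias=+0
  edge (4, 8)→(6, 6): d=(2,-2) top-left  bias=+0
    (3,1)@(7, 3): e=[0,12,-4] → .  [on edge]
    (4,1)@(9, 3): e=[-12,20,0] → .  [on edge]
    (3,2)@(7, 5): e=[-4,12,0] → .  [on edge]
    (2,3)@(5, 7): e=[4,4,0] → X  [on edge]
    (3,3)@(7, 7): e=[-8,12,4] → .
    (1,4)@(3, 9): e=[12,-4,0] → .  [on edge]
    (2,4)@(5, 9): e=[0,4,4] → .  [on edge]
    (0,5)@(1, 11): e=[20,-12,0] → .  [on edge]
    (1,7)@(3, 15): e=[0,-4,12] → .  [on edge]
  covered (1 px):
    . . . . .
    . . . . .
    . . . . .
    . . X . .
    . . . . .
    . . . . .
    . . . . .
    . . . . .
    . . . . .
    . . . . .
T2:
  2·area = 8  (B↔C swapped to make it positive)
  edge (8, 14)→(6, 12): d=(-2,-2) top-left  bias=+0
  edge (6, 12)→(0, 2): d=(-6,-10) top-left  bias=+0
  edge (0, 2)→(8, 14): d=(8,12) right/bottom  bias=-1
    (0,3)@(1, 7): e=[0,-20,28] → .  [on edge]
    (1,3)@(3, 7): e=[4,0,4] → X  [on edge]
    (2,3)@(5, 7): e=[8,20,-20] → .
    (1,4)@(3, 9): e=[0,-12,20] → .  [on edge]
    (2,5)@(5, 11): e=[0,-4,12] → .  [on edge]
    (3,6)@(7, 13): e=[0,4,4] → X  [on edge]
    (4,6)@(9, 13): e=[4,24,-20] → .
    (3,7)@(7, 15): e=[-4,-8,20] → .
    (4,7)@(9, 15): e=[0,12,-4] → .  [on edge]
    (4,8)@(9, 17): e=[-4,0,12] → .  [on edge]
  covered (2 px):
    . . . . .
    . . . . .
    . . . . .
    . X . . .
    . . . . .
    . . . . .
    . . . X .
    . . . . .
    . . . . .
    . . . . .
T3:
  2·area = 108  (B↔C swapped to make it positive)
  edge (0, 12)→(8, 2): d=(8,-10) top-left  bias=+0
  edge (8, 2)→(6, 18): d=(-2,16) right/bottom  bias=-1
  edge (6, 18)→(0, 12): d=(-6,-6) top-left  bias=+0
    (3,2)@(7, 5): e=[14,10,84] → X
    (4,2)@(9, 5): e=[34,-22,96] → .
    (2,3)@(5, 7): e=[10,38,60] → X
    (4,3)@(9, 7): e=[50,-26,84] → .
    (1,4)@(3, 9): e=[6,66,36] → X
    (4,4)@(9, 9): e=[66,-30,72] → .
    (0,5)@(1, 11): e=[2,94,12] → X
    (3,5)@(7, 11): e=[62,-2,48] → .
    (0,6)@(1, 13): e=[18,90,0] → X  [on edge]
    (3,6)@(7, 13): e=[78,-6,36] → .
    (0,7)@(1, 15): e=[34,86,-12] → .
    (1,7)@(3, 15): e=[54,54,0] → X  [on edge]
    (2,8)@(5, 17): e=[90,18,0] → X  [on edge]
    (3,9)@(7, 19): e=[126,-18,0] → .  [on edge]
  covered (15 px):
    . . . . .
    . . . . .
    . . . X .
    . . X X .
    . X X X .
    X X X . .
    X X X . .
    . X X . .
    . . X . .
    . . . . .

Result: 22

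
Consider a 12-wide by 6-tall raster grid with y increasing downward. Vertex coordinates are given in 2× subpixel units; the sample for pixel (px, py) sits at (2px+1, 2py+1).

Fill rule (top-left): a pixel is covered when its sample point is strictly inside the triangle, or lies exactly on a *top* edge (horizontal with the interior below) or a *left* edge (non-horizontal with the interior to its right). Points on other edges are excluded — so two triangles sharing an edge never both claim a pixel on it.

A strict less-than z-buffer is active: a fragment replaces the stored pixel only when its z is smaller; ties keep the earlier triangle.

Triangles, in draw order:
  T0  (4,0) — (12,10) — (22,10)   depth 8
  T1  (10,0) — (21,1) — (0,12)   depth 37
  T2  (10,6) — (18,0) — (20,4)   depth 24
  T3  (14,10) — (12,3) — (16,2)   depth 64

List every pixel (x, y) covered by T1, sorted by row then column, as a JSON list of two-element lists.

T0:
  2·area = 100  (B↔C swapped to make it positive)
  edge (4, 0)→(22, 10): d=(18,10) right/bottom  bias=-1
  edge (22, 10)→(12, 10): d=(-10,0) right/bottom  bias=-1
  edge (12, 10)→(4, 0): d=(-8,-10) top-left  bias=+0
    (2,0)@(5, 1): e=[8,90,2] → #
    (3,0)@(7, 1): e=[-12,90,22] → ·
    (2,1)@(5, 3): e=[44,70,-14] → ·
    (3,1)@(7, 3): e=[24,70,6] → #
    (4,1)@(9, 3): e=[4,70,26] → #
    (5,1)@(11, 3): e=[-16,70,46] → ·
    (3,2)@(7, 5): e=[60,50,-10] → ·
    (4,2)@(9, 5): e=[40,50,10] → #
    (5,2)@(11, 5): e=[20,50,30] → #
    (6,2)@(13, 5): e=[0,50,50] → ·  [on edge]
    (4,3)@(9, 7): e=[76,30,-6] → ·
    (5,3)@(11, 7): e=[56,30,14] → #
  covered (12 px):
    · · # · · · · · · · · ·
    · · · # # · · · · · · ·
    · · · · # # · · · · · ·
    · · · · · # # # · · · ·
    · · · · · · # # # # · ·
    · · · · · · · · · · · ·
T1:
  2·area = 142
  edge (10, 0)→(21, 1): d=(11,1) right/bottom  bias=-1
  edge (21, 1)→(0, 12): d=(-21,11) right/bottom  bias=-1
  edge (0, 12)→(10, 0): d=(10,-12) top-left  bias=+0
    (5,0)@(11, 1): e=[10,110,22] → #
    (6,0)@(13, 1): e=[8,88,46] → #
    (7,0)@(15, 1): e=[6,66,70] → #
    (8,0)@(17, 1): e=[4,44,94] → #
    (9,0)@(19, 1): e=[2,22,118] → #
    (10,0)@(21, 1): e=[0,0,142] → ·  [on edge]
    (4,1)@(9, 3): e=[34,90,18] → #
    (9,1)@(19, 3): e=[24,-20,138] → ·
    (3,2)@(7, 5): e=[58,70,14] → #
    (7,2)@(15, 5): e=[50,-18,110] → ·
    (8,2)@(17, 5): e=[48,-40,134] → ·
    (2,3)@(5, 7): e=[82,50,10] → #
  covered (20 px):
    · · · · · # # # # # · ·
    · · · · # # # # # · · ·
    · · · # # # # · · · · ·
    · · # # # · · · · · · ·
    · # # · · · · · · · · ·
    # · · · · · · · · · · ·
T2:
  2·area = 44
  edge (10, 6)→(18, 0): d=(8,-6) top-left  bias=+0
  edge (18, 0)→(20, 4): d=(2,4) right/bottom  bias=-1
  edge (20, 4)→(10, 6): d=(-10,2) right/bottom  bias=-1
    (8,0)@(17, 1): e=[2,6,36] → #
    (9,0)@(19, 1): e=[14,-2,32] → ·
    (7,1)@(15, 3): e=[6,18,20] → #
    (9,1)@(19, 3): e=[30,2,12] → #
    (10,1)@(21, 3): e=[42,-6,8] → ·
    (6,2)@(13, 5): e=[10,30,4] → #
    (7,2)@(15, 5): e=[22,22,0] → ·  [on edge]
    (8,2)@(17, 5): e=[34,14,-4] → ·
    (9,2)@(19, 5): e=[46,6,-8] → ·
    (2,3)@(5, 7): e=[-22,66,0] → ·  [on edge]
    (6,3)@(13, 7): e=[26,34,-16] → ·
  covered (5 px):
    · · · · · · · · # · · ·
    · · · · · · · # # # · ·
    · · · · · · # · · · · ·
    · · · · · · · · · · · ·
    · · · · · · · · · · · ·
    · · · · · · · · · · · ·
T3:
  2·area = 30
  edge (14, 10)→(12, 3): d=(-2,-7) top-left  bias=+0
  edge (12, 3)→(16, 2): d=(4,-1) top-left  bias=+0
  edge (16, 2)→(14, 10): d=(-2,8) right/bottom  bias=-1
    (6,1)@(13, 3): e=[7,1,22] → #
    (7,1)@(15, 3): e=[21,3,6] → #
    (8,1)@(17, 3): e=[35,5,-10] → ·
    (6,2)@(13, 5): e=[3,9,18] → #
    (8,2)@(17, 5): e=[31,13,-14] → ·
    (6,3)@(13, 7): e=[-1,17,14] → ·
    (7,3)@(15, 7): e=[13,19,-2] → ·
  covered (4 px):
    · · · · · · · · · · · ·
    · · · · · · # # · · · ·
    · · · · · · # # · · · ·
    · · · · · · · · · · · ·
    · · · · · · · · · · · ·
    · · · · · · · · · · · ·

Result: [[5,0],[6,0],[7,0],[8,0],[9,0],[4,1],[5,1],[6,1],[7,1],[8,1],[3,2],[4,2],[5,2],[6,2],[2,3],[3,3],[4,3],[1,4],[2,4],[0,5]]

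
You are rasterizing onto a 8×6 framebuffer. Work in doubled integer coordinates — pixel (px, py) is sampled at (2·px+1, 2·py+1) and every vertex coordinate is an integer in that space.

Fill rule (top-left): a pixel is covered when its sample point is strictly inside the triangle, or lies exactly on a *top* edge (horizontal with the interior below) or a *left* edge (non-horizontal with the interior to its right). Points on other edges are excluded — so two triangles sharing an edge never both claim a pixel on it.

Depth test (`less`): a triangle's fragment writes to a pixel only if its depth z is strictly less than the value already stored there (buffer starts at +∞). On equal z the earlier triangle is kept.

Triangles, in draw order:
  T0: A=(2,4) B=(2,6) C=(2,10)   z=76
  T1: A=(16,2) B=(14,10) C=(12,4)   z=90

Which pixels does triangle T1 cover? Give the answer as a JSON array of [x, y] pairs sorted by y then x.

T0:
  degenerate (2·area = 0) — covers nothing
T1:
  2·area = 28
  edge (16, 2)→(14, 10): d=(-2,8) right/bottom  bias=-1
  edge (14, 10)→(12, 4): d=(-2,-6) top-left  bias=+0
  edge (12, 4)→(16, 2): d=(4,-2) top-left  bias=+0
    (5,0)@(11, 1): e=[42,0,-14] → ·  [on edge]
    (7,1)@(15, 3): e=[6,20,2] → █
    (6,2)@(13, 5): e=[18,4,6] → █
    (6,3)@(13, 7): e=[14,0,14] → █  [on edge]
    (7,3)@(15, 7): e=[-2,12,18] → ·
    (6,4)@(13, 9): e=[10,-4,22] → ·
  covered (4 px):
    · · · · · · · ·
    · · · · · · · █
    · · · · · · █ █
    · · · · · · █ ·
    · · · · · · · ·
    · · · · · · · ·

Result: [[7,1],[6,2],[7,2],[6,3]]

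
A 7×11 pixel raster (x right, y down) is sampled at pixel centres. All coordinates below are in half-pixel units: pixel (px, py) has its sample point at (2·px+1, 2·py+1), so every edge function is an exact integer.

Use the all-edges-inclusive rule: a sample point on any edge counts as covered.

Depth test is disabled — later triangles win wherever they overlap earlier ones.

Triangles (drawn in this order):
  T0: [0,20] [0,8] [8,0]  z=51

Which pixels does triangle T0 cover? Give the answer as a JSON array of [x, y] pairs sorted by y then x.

T0:
  2·area = 96
  edge (0, 20)→(0, 8): d=(0,-12) inclusive
  edge (0, 8)→(8, 0): d=(8,-8) inclusive
  edge (8, 0)→(0, 20): d=(-8,20) inclusive
    (3,0)@(7, 1): e=[84,0,12] → #  [on edge]
    (4,0)@(9, 1): e=[108,16,-28] → ·
    (2,1)@(5, 3): e=[60,0,36] → #  [on edge]
    (3,1)@(7, 3): e=[84,16,-4] → ·
    (1,2)@(3, 5): e=[36,0,60] → #  [on edge]
    (3,2)@(7, 5): e=[84,32,-20] → ·
    (0,3)@(1, 7): e=[12,0,84] → #  [on edge]
    (3,3)@(7, 7): e=[84,48,-36] → ·
    (0,4)@(1, 9): e=[12,16,68] → #
    (2,4)@(5, 9): e=[60,48,-12] → ·
    (0,5)@(1, 11): e=[12,32,52] → #
    (2,5)@(5, 11): e=[60,64,-28] → ·
  covered (14 px):
    · · · # · · ·
    · · # · · · ·
    · # # · · · ·
    # # # · · · ·
    # # · · · · ·
    # # · · · · ·
    # · · · · · ·
    # · · · · · ·
    # · · · · · ·
    · · · · · · ·
    · · · · · · ·

Final: [[3,0],[2,1],[1,2],[2,2],[0,3],[1,3],[2,3],[0,4],[1,4],[0,5],[1,5],[0,6],[0,7],[0,8]]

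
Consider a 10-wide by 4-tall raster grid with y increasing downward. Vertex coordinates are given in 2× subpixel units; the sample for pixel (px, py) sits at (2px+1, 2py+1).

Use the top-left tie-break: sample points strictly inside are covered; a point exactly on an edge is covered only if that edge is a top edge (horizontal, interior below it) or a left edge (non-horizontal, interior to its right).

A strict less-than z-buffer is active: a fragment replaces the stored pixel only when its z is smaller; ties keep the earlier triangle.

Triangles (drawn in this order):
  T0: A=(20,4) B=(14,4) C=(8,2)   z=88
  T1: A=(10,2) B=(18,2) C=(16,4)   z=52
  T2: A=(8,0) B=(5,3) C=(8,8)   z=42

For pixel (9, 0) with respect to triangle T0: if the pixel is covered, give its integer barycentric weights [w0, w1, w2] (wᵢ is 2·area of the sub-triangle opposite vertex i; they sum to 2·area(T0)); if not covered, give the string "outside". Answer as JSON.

T0:
  2·area = 12
  edge (20, 4)→(14, 4): d=(-6,0) right/bottom  bias=-1
  edge (14, 4)→(8, 2): d=(-6,-2) top-left  bias=+0
  edge (8, 2)→(20, 4): d=(12,2) right/bottom  bias=-1
    (2,0)@(5, 1): e=[18,0,-6] → ·  [on edge]
    (5,1)@(11, 3): e=[6,0,6] → #  [on edge]
    (6,1)@(13, 3): e=[6,4,2] → #
    (7,1)@(15, 3): e=[6,8,-2] → ·
    (5,2)@(11, 5): e=[-6,-12,30] → ·
    (6,2)@(13, 5): e=[-6,-8,26] → ·
    (8,2)@(17, 5): e=[-6,0,18] → ·  [on edge]
  covered (2 px):
    · · · · · · · · · ·
    · · · · · # # · · ·
    · · · · · · · · · ·
    · · · · · · · · · ·
T1:
  2·area = 16
  edge (10, 2)→(18, 2): d=(8,0) top-left  bias=+0
  edge (18, 2)→(16, 4): d=(-2,2) right/bottom  bias=-1
  edge (16, 4)→(10, 2): d=(-6,-2) top-left  bias=+0
    (3,0)@(7, 1): e=[-8,24,0] → ·  [on edge]
    (9,0)@(19, 1): e=[-8,0,24] → ·  [on edge]
    (6,1)@(13, 3): e=[8,8,0] → #  [on edge]
    (7,1)@(15, 3): e=[8,4,4] → #
    (8,1)@(17, 3): e=[8,0,8] → ·  [on edge]
    (6,2)@(13, 5): e=[24,4,-12] → ·
    (7,2)@(15, 5): e=[24,0,-8] → ·  [on edge]
    (9,2)@(19, 5): e=[24,-8,0] → ·  [on edge]
    (6,3)@(13, 7): e=[40,0,-24] → ·  [on edge]
  covered (2 px):
    · · · · · · · · · ·
    · · · · · · # # · ·
    · · · · · · · · · ·
    · · · · · · · · · ·
T2:
  2·area = 24  (B↔C swapped to make it positive)
  edge (8, 0)→(8, 8): d=(0,8) right/bottom  bias=-1
  edge (8, 8)→(5, 3): d=(-3,-5) top-left  bias=+0
  edge (5, 3)→(8, 0): d=(3,-3) top-left  bias=+0
    (3,0)@(7, 1): e=[8,16,0] → #  [on edge]
    (4,0)@(9, 1): e=[-8,26,6] → ·
    (2,1)@(5, 3): e=[24,0,0] → #  [on edge]
    (4,1)@(9, 3): e=[-8,20,12] → ·
    (1,2)@(3, 5): e=[40,-16,0] → ·  [on edge]
    (2,2)@(5, 5): e=[24,-6,6] → ·
    (3,2)@(7, 5): e=[8,4,12] → #
    (4,2)@(9, 5): e=[-8,14,18] → ·
    (0,3)@(1, 7): e=[56,-32,0] → ·  [on edge]
    (3,3)@(7, 7): e=[8,-2,18] → ·
  covered (4 px):
    · · · # · · · · · ·
    · · # # · · · · · ·
    · · · # · · · · · ·
    · · · · · · · · · ·

Final: "outside"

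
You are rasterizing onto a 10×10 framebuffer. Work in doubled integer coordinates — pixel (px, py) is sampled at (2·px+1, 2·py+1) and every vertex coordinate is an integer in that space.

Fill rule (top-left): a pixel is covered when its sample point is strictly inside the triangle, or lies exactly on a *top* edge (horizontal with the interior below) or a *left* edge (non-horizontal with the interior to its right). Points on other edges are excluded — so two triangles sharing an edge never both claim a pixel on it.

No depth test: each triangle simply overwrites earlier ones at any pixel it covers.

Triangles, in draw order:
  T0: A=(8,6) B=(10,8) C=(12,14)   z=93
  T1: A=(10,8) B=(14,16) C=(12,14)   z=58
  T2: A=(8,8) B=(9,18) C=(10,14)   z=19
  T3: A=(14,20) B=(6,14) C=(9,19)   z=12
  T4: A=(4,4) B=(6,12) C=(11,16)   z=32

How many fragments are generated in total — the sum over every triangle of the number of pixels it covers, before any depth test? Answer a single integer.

T0:
  2·area = 8
  edge (8, 6)→(10, 8): d=(2,2) right/bottom  bias=-1
  edge (10, 8)→(12, 14): d=(2,6) right/bottom  bias=-1
  edge (12, 14)→(8, 6): d=(-4,-8) top-left  bias=+0
    (1,0)@(3, 1): e=[0,28,-20] → .  [on edge]
    (2,1)@(5, 3): e=[0,20,-12] → .  [on edge]
    (3,2)@(7, 5): e=[0,12,-4] → .  [on edge]
    (4,2)@(9, 5): e=[-4,0,12] → .  [on edge]
    (4,3)@(9, 7): e=[0,4,4] → .  [on edge]
    (5,4)@(11, 9): e=[0,-4,12] → .  [on edge]
    (5,5)@(11, 11): e=[4,0,4] → .  [on edge]
    (6,5)@(13, 11): e=[0,-12,20] → .  [on edge]
    (7,6)@(15, 13): e=[0,-20,28] → .  [on edge]
    (8,7)@(17, 15): e=[0,-28,36] → .  [on edge]
    (6,8)@(13, 17): e=[12,0,-4] → .  [on edge]
    (9,8)@(19, 17): e=[0,-36,44] → .  [on edge]
  covered (0 px):
    . . . . . . . . . .
    . . . . . . . . . .
    . . . . . . . . . .
    . . . . . . . . . .
    . . . . . . . . . .
    . . . . . . . . . .
    . . . . . . . . . .
    . . . . . . . . . .
    . . . . . . . . . .
    . . . . . . . . . .
T1:
  2·area = 8
  edge (10, 8)→(14, 16): d=(4,8) right/bottom  bias=-1
  edge (14, 16)→(12, 14): d=(-2,-2) top-left  bias=+0
  edge (12, 14)→(10, 8): d=(-2,-6) top-left  bias=+0
    (0,1)@(1, 3): e=[52,0,-44] → .  [on edge]
    (1,2)@(3, 5): e=[44,0,-36] → .  [on edge]
    (4,2)@(9, 5): e=[-4,12,0] → .  [on edge]
    (2,3)@(5, 7): e=[36,0,-28] → .  [on edge]
    (3,4)@(7, 9): e=[28,0,-20] → .  [on edge]
    (4,5)@(9, 11): e=[20,0,-12] → .  [on edge]
    (5,5)@(11, 11): e=[4,4,0] → X  [on edge]
    (6,5)@(13, 11): e=[-12,8,12] → .
    (5,6)@(11, 13): e=[12,0,-4] → .  [on edge]
    (6,7)@(13, 15): e=[4,0,4] → X  [on edge]
    (7,7)@(15, 15): e=[-12,4,16] → .
    (6,8)@(13, 17): e=[12,-4,0] → .  [on edge]
    (7,8)@(15, 17): e=[-4,0,12] → .  [on edge]
    (8,9)@(17, 19): e=[-12,0,20] → .  [on edge]
  covered (2 px):
    . . . . . . . . . .
    . . . . . . . . . .
    . . . . . . . . . .
    . . . . . . . . . .
    . . . . . . . . . .
    . . . . . X . . . .
    . . . . . . . . . .
    . . . . . . X . . .
    . . . . . . . . . .
    . . . . . . . . . .
T2:
  2·area = 14  (B↔C swapped to make it positive)
  edge (8, 8)→(10, 14): d=(2,6) right/bottom  bias=-1
  edge (10, 14)→(9, 18): d=(-1,4) right/bottom  bias=-1
  edge (9, 18)→(8, 8): d=(-1,-10) top-left  bias=+0
    (3,2)@(7, 5): e=[0,21,-7] → .  [on edge]
    (4,5)@(9, 11): e=[0,7,7] → .  [on edge]
    (4,6)@(9, 13): e=[4,5,5] → X
    (5,6)@(11, 13): e=[-8,-3,25] → .
    (4,7)@(9, 15): e=[8,3,3] → X
    (5,7)@(11, 15): e=[-4,-5,23] → .
    (4,8)@(9, 17): e=[12,1,1] → X
    (5,8)@(11, 17): e=[0,-7,21] → .  [on edge]
    (4,9)@(9, 19): e=[16,-1,-1] → .
  covered (3 px):
    . . . . . . . . . .
    . . . . . . . . . .
    . . . . . . . . . .
    . . . . . . . . . .
    . . . . . . . . . .
    . . . . . . . . . .
    . . . . X . . . . .
    . . . . X . . . . .
    . . . . X . . . . .
    . . . . . . . . . .
T3:
  2·area = 22  (B↔C swapped to make it positive)
  edge (14, 20)→(9, 19): d=(-5,-1) top-left  bias=+0
  edge (9, 19)→(6, 14): d=(-3,-5) top-left  bias=+0
  edge (6, 14)→(14, 20): d=(8,6) right/bottom  bias=-1
    (1,4)@(3, 9): e=[44,0,-22] → .  [on edge]
    (3,7)@(7, 15): e=[18,2,2] → X
    (4,7)@(9, 15): e=[20,12,-10] → .
    (3,8)@(7, 17): e=[8,-4,18] → .
    (4,8)@(9, 17): e=[10,6,6] → X
    (5,8)@(11, 17): e=[12,16,-6] → .
    (4,9)@(9, 19): e=[0,0,22] → X  [on edge]
    (5,9)@(11, 19): e=[2,10,10] → X
    (6,9)@(13, 19): e=[4,20,-2] → .
  covered (4 px):
    . . . . . . . . . .
    . . . . . . . . . .
    . . . . . . . . . .
    . . . . . . . . . .
    . . . . . . . . . .
    . . . . . . . . . .
    . . . . . . . . . .
    . . . X . . . . . .
    . . . . X . . . . .
    . . . . X X . . . .
T4:
  2·area = 32  (B↔C swapped to make it positive)
  edge (4, 4)→(11, 16): d=(7,12) right/bottom  bias=-1
  edge (11, 16)→(6, 12): d=(-5,-4) top-left  bias=+0
  edge (6, 12)→(4, 4): d=(-2,-8) top-left  bias=+0
    (2,3)@(5, 7): e=[9,21,2] → X
    (3,3)@(7, 7): e=[-15,29,18] → .
    (2,4)@(5, 9): e=[23,11,-2] → .
    (3,5)@(7, 11): e=[13,9,10] → X
    (4,5)@(9, 11): e=[-11,17,26] → .
    (3,6)@(7, 13): e=[27,-1,6] → .
    (4,6)@(9, 13): e=[3,7,22] → X
    (5,6)@(11, 13): e=[-21,15,38] → .
    (4,7)@(9, 15): e=[17,-3,18] → .
  covered (3 px):
    . . . . . . . . . .
    . . . . . . . . . .
    . . . . . . . . . .
    . . X . . . . . . .
    . . . . . . . . . .
    . . . X . . . . . .
    . . . . X . . . . .
    . . . . . . . . . .
    . . . . . . . . . .
    . . . . . . . . . .

Result: 12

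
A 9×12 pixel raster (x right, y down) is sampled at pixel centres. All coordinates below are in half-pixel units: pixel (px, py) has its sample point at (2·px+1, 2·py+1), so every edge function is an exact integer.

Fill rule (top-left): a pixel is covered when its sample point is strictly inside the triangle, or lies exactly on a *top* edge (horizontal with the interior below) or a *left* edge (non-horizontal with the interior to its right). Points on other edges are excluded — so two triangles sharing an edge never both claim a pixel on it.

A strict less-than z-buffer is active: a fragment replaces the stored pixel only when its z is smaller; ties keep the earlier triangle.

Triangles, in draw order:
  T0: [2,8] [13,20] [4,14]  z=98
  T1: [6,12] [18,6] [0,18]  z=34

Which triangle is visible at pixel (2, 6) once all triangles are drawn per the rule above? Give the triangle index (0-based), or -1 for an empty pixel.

T0:
  2·area = 42
  edge (2, 8)→(13, 20): d=(11,12) right/bottom  bias=-1
  edge (13, 20)→(4, 14): d=(-9,-6) top-left  bias=+0
  edge (4, 14)→(2, 8): d=(-2,-6) top-left  bias=+0
    (0,2)@(1, 5): e=[-21,63,0] → ·  [on edge]
    (1,5)@(3, 11): e=[21,21,0] → █  [on edge]
    (2,5)@(5, 11): e=[-3,33,12] → ·
    (1,6)@(3, 13): e=[43,3,-4] → ·
    (2,6)@(5, 13): e=[19,15,8] → █
    (3,6)@(7, 13): e=[-5,27,20] → ·
    (2,7)@(5, 15): e=[41,-3,4] → ·
    (3,7)@(7, 15): e=[17,9,16] → █
    (4,7)@(9, 15): e=[-7,21,28] → ·
    (2,8)@(5, 17): e=[63,-21,0] → ·  [on edge]
    (3,8)@(7, 17): e=[39,-9,12] → ·
    (4,8)@(9, 17): e=[15,3,24] → █
    (3,11)@(7, 23): e=[105,-63,0] → ·  [on edge]
  covered (4 px):
    · · · · · · · · ·
    · · · · · · · · ·
    · · · · · · · · ·
    · · · · · · · · ·
    · · · · · · · · ·
    · █ · · · · · · ·
    · · █ · · · · · ·
    · · · █ · · · · ·
    · · · · █ · · · ·
    · · · · · · · · ·
    · · · · · · · · ·
    · · · · · · · · ·
T1:
  2·area = 36
  edge (6, 12)→(18, 6): d=(12,-6) top-left  bias=+0
  edge (18, 6)→(0, 18): d=(-18,12) right/bottom  bias=-1
  edge (0, 18)→(6, 12): d=(6,-6) top-left  bias=+0
    (8,0)@(17, 1): e=[-66,102,0] → ·  [on edge]
    (7,1)@(15, 3): e=[-54,90,0] → ·  [on edge]
    (6,2)@(13, 5): e=[-42,78,0] → ·  [on edge]
    (5,3)@(11, 7): e=[-30,66,0] → ·  [on edge]
    (4,4)@(9, 9): e=[-18,54,0] → ·  [on edge]
    (6,4)@(13, 9): e=[6,6,24] → █
    (7,4)@(15, 9): e=[18,-18,36] → ·
    (3,5)@(7, 11): e=[-6,42,0] → ·  [on edge]
    (4,5)@(9, 11): e=[6,18,12] → █
    (5,5)@(11, 11): e=[18,-6,24] → ·
    (6,5)@(13, 11): e=[30,-30,36] → ·
    (2,6)@(5, 13): e=[6,30,0] → █  [on edge]
    (1,7)@(3, 15): e=[18,18,0] → █  [on edge]
    (0,8)@(1, 17): e=[30,6,0] → █  [on edge]
  covered (6 px):
    · · · · · · · · ·
    · · · · · · · · ·
    · · · · · · · · ·
    · · · · · · · · ·
    · · · · · · █ · ·
    · · · · █ · · · ·
    · · █ █ · · · · ·
    · █ · · · · · · ·
    █ · · · · · · · ·
    · · · · · · · · ·
    · · · · · · · · ·
    · · · · · · · · ·

Z-buffer (winner per pixel, '.' = empty):
  . . . . . . . . .
  . . . . . . . . .
  . . . . . . . . .
  . . . . . . . . .
  . . . . . . 1 . .
  . 0 . . 1 . . . .
  . . 1 1 . . . . .
  . 1 . 0 . . . . .
  1 . . . 0 . . . .
  . . . . . . . . .
  . . . . . . . . .
  . . . . . . . . .

Answer: 1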